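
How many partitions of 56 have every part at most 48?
p(56, parts ≤ 48) = 526778

Use the recurrence p(n, m) = p(n, m−1) + p(n−m, m): either the largest part is < m (count p(n, m−1)) or the largest part is exactly m (remove one copy of m, count p(n−m, m)). With p(0, ·) = 1 this gives p(56, parts ≤ 48) = 526778. (By conjugating Young diagrams, this also counts partitions of 56 into at most 48 parts.)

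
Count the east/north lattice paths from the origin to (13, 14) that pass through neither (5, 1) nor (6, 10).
Number of paths = 16214520

Inclusion–exclusion. Total paths: C(27, 13) = 20058300. Through P₁: C(6, 5)·C(21, 8) = 1220940. Through P₂: C(16, 6)·C(11, 7) = 2642640. Since P₁ is strictly southwest of P₂, a monotone path through both must visit P₁ then P₂; paths through both = C(6, 5)·C(10, 1)·C(11, 7) = 19800. Avoid both = 20058300 − 1220940 − 2642640 + 19800 = 16214520.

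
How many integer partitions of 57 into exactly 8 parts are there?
p(57, 8 parts) = 27493

Partitions of n into exactly k parts are in bijection with partitions of n − k into at most k parts (subtract 1 from each part). So p(57, exactly 8) = p(49, parts ≤ 8). Computing via the recurrence p(m, j) = p(m, j−1) + p(m−j, j) gives 27493.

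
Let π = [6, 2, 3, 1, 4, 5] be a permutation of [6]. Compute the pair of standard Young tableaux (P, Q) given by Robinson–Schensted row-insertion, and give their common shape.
P = [1, 3, 4, 5] / [2] / [6];  Q = [1, 3, 5, 6] / [2] / [4];  common shape = (4, 1, 1)

Row-insert the values π_1, π_2, … into P one at a time, bumping the leftmost entry strictly greater than the inserted value down to the next row. The recording tableau Q records, in position (i, j), the step at which that cell was added to P.
  Insert 6 (step 1): P = [6];  Q = [1]
  Insert 2 (step 2): P = [2] / [6];  Q = [1] / [2]
  Insert 3 (step 3): P = [2, 3] / [6];  Q = [1, 3] / [2]
  Insert 1 (step 4): P = [1, 3] / [2] / [6];  Q = [1, 3] / [2] / [4]
  Insert 4 (step 5): P = [1, 3, 4] / [2] / [6];  Q = [1, 3, 5] / [2] / [4]
  Insert 5 (step 6): P = [1, 3, 4, 5] / [2] / [6];  Q = [1, 3, 5, 6] / [2] / [4]
Final shape: (4, 1, 1).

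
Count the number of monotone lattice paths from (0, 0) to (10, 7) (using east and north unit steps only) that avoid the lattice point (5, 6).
Number of paths = 16676

Total paths from (0, 0) to (10, 7): C(17, 10) = 19448. Paths through (5, 6): (paths (0, 0) → (5, 6)) × (paths (5, 6) → (10, 7)) = C(11, 5) · C(6, 5) = 462 · 6 = 2772. Avoidance count = 19448 − 2772 = 16676.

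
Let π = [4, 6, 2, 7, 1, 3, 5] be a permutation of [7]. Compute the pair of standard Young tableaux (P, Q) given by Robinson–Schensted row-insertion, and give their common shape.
P = [1, 3, 5] / [2, 6, 7] / [4];  Q = [1, 2, 4] / [3, 6, 7] / [5];  common shape = (3, 3, 1)

Row-insert the values π_1, π_2, … into P one at a time, bumping the leftmost entry strictly greater than the inserted value down to the next row. The recording tableau Q records, in position (i, j), the step at which that cell was added to P.
  Insert 4 (step 1): P = [4];  Q = [1]
  Insert 6 (step 2): P = [4, 6];  Q = [1, 2]
  Insert 2 (step 3): P = [2, 6] / [4];  Q = [1, 2] / [3]
  Insert 7 (step 4): P = [2, 6, 7] / [4];  Q = [1, 2, 4] / [3]
  Insert 1 (step 5): P = [1, 6, 7] / [2] / [4];  Q = [1, 2, 4] / [3] / [5]
  Insert 3 (step 6): P = [1, 3, 7] / [2, 6] / [4];  Q = [1, 2, 4] / [3, 6] / [5]
  Insert 5 (step 7): P = [1, 3, 5] / [2, 6, 7] / [4];  Q = [1, 2, 4] / [3, 6, 7] / [5]
Final shape: (3, 3, 1).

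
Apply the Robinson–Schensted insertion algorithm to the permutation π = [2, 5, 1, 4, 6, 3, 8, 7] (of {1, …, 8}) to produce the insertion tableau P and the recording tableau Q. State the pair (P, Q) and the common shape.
P = [1, 3, 6, 7] / [2, 4, 8] / [5];  Q = [1, 2, 5, 7] / [3, 4, 8] / [6];  common shape = (4, 3, 1)

Row-insert the values π_1, π_2, … into P one at a time, bumping the leftmost entry strictly greater than the inserted value down to the next row. The recording tableau Q records, in position (i, j), the step at which that cell was added to P.
  Insert 2 (step 1): P = [2];  Q = [1]
  Insert 5 (step 2): P = [2, 5];  Q = [1, 2]
  Insert 1 (step 3): P = [1, 5] / [2];  Q = [1, 2] / [3]
  Insert 4 (step 4): P = [1, 4] / [2, 5];  Q = [1, 2] / [3, 4]
  Insert 6 (step 5): P = [1, 4, 6] / [2, 5];  Q = [1, 2, 5] / [3, 4]
  Insert 3 (step 6): P = [1, 3, 6] / [2, 4] / [5];  Q = [1, 2, 5] / [3, 4] / [6]
  Insert 8 (step 7): P = [1, 3, 6, 8] / [2, 4] / [5];  Q = [1, 2, 5, 7] / [3, 4] / [6]
  Insert 7 (step 8): P = [1, 3, 6, 7] / [2, 4, 8] / [5];  Q = [1, 2, 5, 7] / [3, 4, 8] / [6]
Final shape: (4, 3, 1).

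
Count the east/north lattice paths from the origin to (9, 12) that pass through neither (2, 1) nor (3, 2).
Number of paths = 166426

Inclusion–exclusion. Total paths: C(21, 9) = 293930. Through P₁: C(3, 2)·C(18, 7) = 95472. Through P₂: C(5, 3)·C(16, 6) = 80080. Since P₁ is strictly southwest of P₂, a monotone path through both must visit P₁ then P₂; paths through both = C(3, 2)·C(2, 1)·C(16, 6) = 48048. Avoid both = 293930 − 95472 − 80080 + 48048 = 166426.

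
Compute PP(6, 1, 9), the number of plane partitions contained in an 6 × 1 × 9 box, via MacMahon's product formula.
PP(6, 1, 9) = 5005

Evaluate the triple product over i = 1..6, j = 1..1, k = 1..9. The factors are (2/1) · (3/2) · (4/3) · (5/4) · (6/5) · (7/6) · (8/7) · (9/8) · … (54 factors total). The numerators and denominators telescope so the product is an integer; carrying out the multiplication exactly gives PP(6, 1, 9) = 5005.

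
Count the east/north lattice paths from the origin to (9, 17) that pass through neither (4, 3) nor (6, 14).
Number of paths = 1996970

Inclusion–exclusion. Total paths: C(26, 9) = 3124550. Through P₁: C(7, 4)·C(19, 5) = 406980. Through P₂: C(20, 6)·C(6, 3) = 775200. Since P₁ is strictly southwest of P₂, a monotone path through both must visit P₁ then P₂; paths through both = C(7, 4)·C(13, 2)·C(6, 3) = 54600. Avoid both = 3124550 − 406980 − 775200 + 54600 = 1996970.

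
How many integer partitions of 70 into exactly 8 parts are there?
p(70, 8 parts) = 97539

Partitions of n into exactly k parts are in bijection with partitions of n − k into at most k parts (subtract 1 from each part). So p(70, exactly 8) = p(62, parts ≤ 8). Computing via the recurrence p(m, j) = p(m, j−1) + p(m−j, j) gives 97539.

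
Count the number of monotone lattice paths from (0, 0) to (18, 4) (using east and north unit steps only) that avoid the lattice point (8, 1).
Number of paths = 4741

Total paths from (0, 0) to (18, 4): C(22, 18) = 7315. Paths through (8, 1): (paths (0, 0) → (8, 1)) × (paths (8, 1) → (18, 4)) = C(9, 8) · C(13, 10) = 9 · 286 = 2574. Avoidance count = 7315 − 2574 = 4741.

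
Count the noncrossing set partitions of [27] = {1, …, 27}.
C_27 = 69533550916004

These noncrossing partitions are counted by the Catalan number C_n = (1/(n + 1)) · C(2n, n). For n = 27: C_27 = (1/28) · C(54, 27) = 1946939425648112/28 = 69533550916004.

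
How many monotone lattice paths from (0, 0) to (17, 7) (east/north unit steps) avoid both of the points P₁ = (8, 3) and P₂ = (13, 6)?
Number of paths = 138669

Inclusion–exclusion. Total paths: C(24, 17) = 346104. Through P₁: C(11, 8)·C(13, 9) = 117975. Through P₂: C(19, 13)·C(5, 4) = 135660. Since P₁ is strictly southwest of P₂, a monotone path through both must visit P₁ then P₂; paths through both = C(11, 8)·C(8, 5)·C(5, 4) = 46200. Avoid both = 346104 − 117975 − 135660 + 46200 = 138669.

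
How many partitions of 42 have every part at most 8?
p(42, parts ≤ 8) = 12450

Use the recurrence p(n, m) = p(n, m−1) + p(n−m, m): either the largest part is < m (count p(n, m−1)) or the largest part is exactly m (remove one copy of m, count p(n−m, m)). With p(0, ·) = 1 this gives p(42, parts ≤ 8) = 12450. (By conjugating Young diagrams, this also counts partitions of 42 into at most 8 parts.)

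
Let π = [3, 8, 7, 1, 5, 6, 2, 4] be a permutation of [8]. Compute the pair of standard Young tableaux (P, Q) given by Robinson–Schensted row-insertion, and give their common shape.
P = [1, 2, 4] / [3, 5, 6] / [7] / [8];  Q = [1, 2, 6] / [3, 5, 8] / [4] / [7];  common shape = (3, 3, 1, 1)

Row-insert the values π_1, π_2, … into P one at a time, bumping the leftmost entry strictly greater than the inserted value down to the next row. The recording tableau Q records, in position (i, j), the step at which that cell was added to P.
  Insert 3 (step 1): P = [3];  Q = [1]
  Insert 8 (step 2): P = [3, 8];  Q = [1, 2]
  Insert 7 (step 3): P = [3, 7] / [8];  Q = [1, 2] / [3]
  Insert 1 (step 4): P = [1, 7] / [3] / [8];  Q = [1, 2] / [3] / [4]
  Insert 5 (step 5): P = [1, 5] / [3, 7] / [8];  Q = [1, 2] / [3, 5] / [4]
  Insert 6 (step 6): P = [1, 5, 6] / [3, 7] / [8];  Q = [1, 2, 6] / [3, 5] / [4]
  Insert 2 (step 7): P = [1, 2, 6] / [3, 5] / [7] / [8];  Q = [1, 2, 6] / [3, 5] / [4] / [7]
  Insert 4 (step 8): P = [1, 2, 4] / [3, 5, 6] / [7] / [8];  Q = [1, 2, 6] / [3, 5, 8] / [4] / [7]
Final shape: (3, 3, 1, 1).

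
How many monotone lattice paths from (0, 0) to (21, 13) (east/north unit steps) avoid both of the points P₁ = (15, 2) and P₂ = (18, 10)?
Number of paths = 664287224

Inclusion–exclusion. Total paths: C(34, 21) = 927983760. Through P₁: C(17, 15)·C(17, 6) = 1683136. Through P₂: C(28, 18)·C(6, 3) = 262462200. Since P₁ is strictly southwest of P₂, a monotone path through both must visit P₁ then P₂; paths through both = C(17, 15)·C(11, 3)·C(6, 3) = 448800. Avoid both = 927983760 − 1683136 − 262462200 + 448800 = 664287224.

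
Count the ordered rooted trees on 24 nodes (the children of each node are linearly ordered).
C_23 = 343059613650

These ordered rooted trees are counted by the Catalan number C_n = (1/(n + 1)) · C(2n, n). For n = 23: C_23 = (1/24) · C(46, 23) = 8233430727600/24 = 343059613650.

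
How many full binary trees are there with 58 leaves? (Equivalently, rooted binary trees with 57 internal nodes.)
C_57 = 26700952856774851904245220912664

These full binary trees are counted by the Catalan number C_n = (1/(n + 1)) · C(2n, n). For n = 57: C_57 = (1/58) · C(114, 57) = 1548655265692941410446222812934512/58 = 26700952856774851904245220912664.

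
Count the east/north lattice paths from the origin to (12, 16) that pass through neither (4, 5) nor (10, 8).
Number of paths = 19405593

Inclusion–exclusion. Total paths: C(28, 12) = 30421755. Through P₁: C(9, 4)·C(19, 8) = 9523332. Through P₂: C(18, 10)·C(10, 2) = 1969110. Since P₁ is strictly southwest of P₂, a monotone path through both must visit P₁ then P₂; paths through both = C(9, 4)·C(9, 6)·C(10, 2) = 476280. Avoid both = 30421755 − 9523332 − 1969110 + 476280 = 19405593.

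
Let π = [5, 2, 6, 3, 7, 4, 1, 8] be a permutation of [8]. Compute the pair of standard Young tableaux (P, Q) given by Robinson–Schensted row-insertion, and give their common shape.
P = [1, 3, 4, 8] / [2, 6, 7] / [5];  Q = [1, 3, 5, 8] / [2, 4, 6] / [7];  common shape = (4, 3, 1)

Row-insert the values π_1, π_2, … into P one at a time, bumping the leftmost entry strictly greater than the inserted value down to the next row. The recording tableau Q records, in position (i, j), the step at which that cell was added to P.
  Insert 5 (step 1): P = [5];  Q = [1]
  Insert 2 (step 2): P = [2] / [5];  Q = [1] / [2]
  Insert 6 (step 3): P = [2, 6] / [5];  Q = [1, 3] / [2]
  Insert 3 (step 4): P = [2, 3] / [5, 6];  Q = [1, 3] / [2, 4]
  Insert 7 (step 5): P = [2, 3, 7] / [5, 6];  Q = [1, 3, 5] / [2, 4]
  Insert 4 (step 6): P = [2, 3, 4] / [5, 6, 7];  Q = [1, 3, 5] / [2, 4, 6]
  Insert 1 (step 7): P = [1, 3, 4] / [2, 6, 7] / [5];  Q = [1, 3, 5] / [2, 4, 6] / [7]
  Insert 8 (step 8): P = [1, 3, 4, 8] / [2, 6, 7] / [5];  Q = [1, 3, 5, 8] / [2, 4, 6] / [7]
Final shape: (4, 3, 1).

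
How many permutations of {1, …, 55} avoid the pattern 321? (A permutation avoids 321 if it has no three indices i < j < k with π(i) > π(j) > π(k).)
C_55 = 1759414616608818870992479875972

These 321-avoiding permutations are counted by the Catalan number C_n = (1/(n + 1)) · C(2n, n). For n = 55: C_55 = (1/56) · C(110, 55) = 98527218530093856775578873054432/56 = 1759414616608818870992479875972.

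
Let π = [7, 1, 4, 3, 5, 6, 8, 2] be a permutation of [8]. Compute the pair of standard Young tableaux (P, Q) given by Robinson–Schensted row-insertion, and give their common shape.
P = [1, 2, 5, 6, 8] / [3] / [4] / [7];  Q = [1, 3, 5, 6, 7] / [2] / [4] / [8];  common shape = (5, 1, 1, 1)

Row-insert the values π_1, π_2, … into P one at a time, bumping the leftmost entry strictly greater than the inserted value down to the next row. The recording tableau Q records, in position (i, j), the step at which that cell was added to P.
  Insert 7 (step 1): P = [7];  Q = [1]
  Insert 1 (step 2): P = [1] / [7];  Q = [1] / [2]
  Insert 4 (step 3): P = [1, 4] / [7];  Q = [1, 3] / [2]
  Insert 3 (step 4): P = [1, 3] / [4] / [7];  Q = [1, 3] / [2] / [4]
  Insert 5 (step 5): P = [1, 3, 5] / [4] / [7];  Q = [1, 3, 5] / [2] / [4]
  Insert 6 (step 6): P = [1, 3, 5, 6] / [4] / [7];  Q = [1, 3, 5, 6] / [2] / [4]
  Insert 8 (step 7): P = [1, 3, 5, 6, 8] / [4] / [7];  Q = [1, 3, 5, 6, 7] / [2] / [4]
  Insert 2 (step 8): P = [1, 2, 5, 6, 8] / [3] / [4] / [7];  Q = [1, 3, 5, 6, 7] / [2] / [4] / [8]
Final shape: (5, 1, 1, 1).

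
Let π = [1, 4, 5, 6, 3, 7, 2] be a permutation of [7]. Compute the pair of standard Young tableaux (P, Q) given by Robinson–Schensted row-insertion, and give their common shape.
P = [1, 2, 5, 6, 7] / [3] / [4];  Q = [1, 2, 3, 4, 6] / [5] / [7];  common shape = (5, 1, 1)

Row-insert the values π_1, π_2, … into P one at a time, bumping the leftmost entry strictly greater than the inserted value down to the next row. The recording tableau Q records, in position (i, j), the step at which that cell was added to P.
  Insert 1 (step 1): P = [1];  Q = [1]
  Insert 4 (step 2): P = [1, 4];  Q = [1, 2]
  Insert 5 (step 3): P = [1, 4, 5];  Q = [1, 2, 3]
  Insert 6 (step 4): P = [1, 4, 5, 6];  Q = [1, 2, 3, 4]
  Insert 3 (step 5): P = [1, 3, 5, 6] / [4];  Q = [1, 2, 3, 4] / [5]
  Insert 7 (step 6): P = [1, 3, 5, 6, 7] / [4];  Q = [1, 2, 3, 4, 6] / [5]
  Insert 2 (step 7): P = [1, 2, 5, 6, 7] / [3] / [4];  Q = [1, 2, 3, 4, 6] / [5] / [7]
Final shape: (5, 1, 1).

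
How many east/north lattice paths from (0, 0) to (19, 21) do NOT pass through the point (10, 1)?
Number of paths = 131172243345

Total paths from (0, 0) to (19, 21): C(40, 19) = 131282408400. Paths through (10, 1): (paths (0, 0) → (10, 1)) × (paths (10, 1) → (19, 21)) = C(11, 10) · C(29, 9) = 11 · 10015005 = 110165055. Avoidance count = 131282408400 − 110165055 = 131172243345.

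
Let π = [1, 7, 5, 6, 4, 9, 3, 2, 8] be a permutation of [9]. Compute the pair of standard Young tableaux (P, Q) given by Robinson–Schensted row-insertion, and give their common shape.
P = [1, 2, 6, 8] / [3, 9] / [4] / [5] / [7];  Q = [1, 2, 4, 6] / [3, 9] / [5] / [7] / [8];  common shape = (4, 2, 1, 1, 1)

Row-insert the values π_1, π_2, … into P one at a time, bumping the leftmost entry strictly greater than the inserted value down to the next row. The recording tableau Q records, in position (i, j), the step at which that cell was added to P.
  Insert 1 (step 1): P = [1];  Q = [1]
  Insert 7 (step 2): P = [1, 7];  Q = [1, 2]
  Insert 5 (step 3): P = [1, 5] / [7];  Q = [1, 2] / [3]
  Insert 6 (step 4): P = [1, 5, 6] / [7];  Q = [1, 2, 4] / [3]
  Insert 4 (step 5): P = [1, 4, 6] / [5] / [7];  Q = [1, 2, 4] / [3] / [5]
  Insert 9 (step 6): P = [1, 4, 6, 9] / [5] / [7];  Q = [1, 2, 4, 6] / [3] / [5]
  Insert 3 (step 7): P = [1, 3, 6, 9] / [4] / [5] / [7];  Q = [1, 2, 4, 6] / [3] / [5] / [7]
  Insert 2 (step 8): P = [1, 2, 6, 9] / [3] / [4] / [5] / [7];  Q = [1, 2, 4, 6] / [3] / [5] / [7] / [8]
  Insert 8 (step 9): P = [1, 2, 6, 8] / [3, 9] / [4] / [5] / [7];  Q = [1, 2, 4, 6] / [3, 9] / [5] / [7] / [8]
Final shape: (4, 2, 1, 1, 1).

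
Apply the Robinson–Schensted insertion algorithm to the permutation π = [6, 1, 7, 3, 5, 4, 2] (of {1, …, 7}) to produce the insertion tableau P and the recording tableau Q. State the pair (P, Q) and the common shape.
P = [1, 2, 4] / [3, 7] / [5] / [6];  Q = [1, 3, 5] / [2, 4] / [6] / [7];  common shape = (3, 2, 1, 1)

Row-insert the values π_1, π_2, … into P one at a time, bumping the leftmost entry strictly greater than the inserted value down to the next row. The recording tableau Q records, in position (i, j), the step at which that cell was added to P.
  Insert 6 (step 1): P = [6];  Q = [1]
  Insert 1 (step 2): P = [1] / [6];  Q = [1] / [2]
  Insert 7 (step 3): P = [1, 7] / [6];  Q = [1, 3] / [2]
  Insert 3 (step 4): P = [1, 3] / [6, 7];  Q = [1, 3] / [2, 4]
  Insert 5 (step 5): P = [1, 3, 5] / [6, 7];  Q = [1, 3, 5] / [2, 4]
  Insert 4 (step 6): P = [1, 3, 4] / [5, 7] / [6];  Q = [1, 3, 5] / [2, 4] / [6]
  Insert 2 (step 7): P = [1, 2, 4] / [3, 7] / [5] / [6];  Q = [1, 3, 5] / [2, 4] / [6] / [7]
Final shape: (3, 2, 1, 1).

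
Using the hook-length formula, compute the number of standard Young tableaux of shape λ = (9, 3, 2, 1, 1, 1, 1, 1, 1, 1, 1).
# SYT of shape (9, 3, 2, 1, 1, 1, 1, 1, 1, 1, 1) = 70756686

Hook-length formula: f^λ = n! / Π hook(c), product over all cells c of the Young diagram. For λ = (9, 3, 2, 1, 1, 1, 1, 1, 1, 1, 1), n = 22 boxes. Hook lengths by row (left-to-right, top-to-bottom): [19, 10, 8, 6, 5, 4, 3, 2, 1]; [12, 3, 1]; [10, 1]; [8]; [7]; [6]; [5]; [4]; [3]; [2]; [1]. Product of hooks = 15885434880000. So f^λ = 22! / 15885434880000 = 1124000727777607680000 / 15885434880000 = 70756686.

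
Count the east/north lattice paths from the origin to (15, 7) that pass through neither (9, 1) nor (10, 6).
Number of paths = 113616

Inclusion–exclusion. Total paths: C(22, 15) = 170544. Through P₁: C(10, 9)·C(12, 6) = 9240. Through P₂: C(16, 10)·C(6, 5) = 48048. Since P₁ is strictly southwest of P₂, a monotone path through both must visit P₁ then P₂; paths through both = C(10, 9)·C(6, 1)·C(6, 5) = 360. Avoid both = 170544 − 9240 − 48048 + 360 = 113616.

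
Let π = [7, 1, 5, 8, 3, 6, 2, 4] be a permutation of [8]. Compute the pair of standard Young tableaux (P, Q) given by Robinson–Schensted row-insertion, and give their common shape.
P = [1, 2, 4] / [3, 6] / [5, 8] / [7];  Q = [1, 3, 4] / [2, 6] / [5, 8] / [7];  common shape = (3, 2, 2, 1)

Row-insert the values π_1, π_2, … into P one at a time, bumping the leftmost entry strictly greater than the inserted value down to the next row. The recording tableau Q records, in position (i, j), the step at which that cell was added to P.
  Insert 7 (step 1): P = [7];  Q = [1]
  Insert 1 (step 2): P = [1] / [7];  Q = [1] / [2]
  Insert 5 (step 3): P = [1, 5] / [7];  Q = [1, 3] / [2]
  Insert 8 (step 4): P = [1, 5, 8] / [7];  Q = [1, 3, 4] / [2]
  Insert 3 (step 5): P = [1, 3, 8] / [5] / [7];  Q = [1, 3, 4] / [2] / [5]
  Insert 6 (step 6): P = [1, 3, 6] / [5, 8] / [7];  Q = [1, 3, 4] / [2, 6] / [5]
  Insert 2 (step 7): P = [1, 2, 6] / [3, 8] / [5] / [7];  Q = [1, 3, 4] / [2, 6] / [5] / [7]
  Insert 4 (step 8): P = [1, 2, 4] / [3, 6] / [5, 8] / [7];  Q = [1, 3, 4] / [2, 6] / [5, 8] / [7]
Final shape: (3, 2, 2, 1).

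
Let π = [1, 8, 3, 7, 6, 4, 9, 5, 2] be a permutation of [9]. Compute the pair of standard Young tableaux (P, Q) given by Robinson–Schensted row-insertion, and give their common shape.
P = [1, 2, 4, 5] / [3, 9] / [6] / [7] / [8];  Q = [1, 2, 4, 7] / [3, 8] / [5] / [6] / [9];  common shape = (4, 2, 1, 1, 1)

Row-insert the values π_1, π_2, … into P one at a time, bumping the leftmost entry strictly greater than the inserted value down to the next row. The recording tableau Q records, in position (i, j), the step at which that cell was added to P.
  Insert 1 (step 1): P = [1];  Q = [1]
  Insert 8 (step 2): P = [1, 8];  Q = [1, 2]
  Insert 3 (step 3): P = [1, 3] / [8];  Q = [1, 2] / [3]
  Insert 7 (step 4): P = [1, 3, 7] / [8];  Q = [1, 2, 4] / [3]
  Insert 6 (step 5): P = [1, 3, 6] / [7] / [8];  Q = [1, 2, 4] / [3] / [5]
  Insert 4 (step 6): P = [1, 3, 4] / [6] / [7] / [8];  Q = [1, 2, 4] / [3] / [5] / [6]
  Insert 9 (step 7): P = [1, 3, 4, 9] / [6] / [7] / [8];  Q = [1, 2, 4, 7] / [3] / [5] / [6]
  Insert 5 (step 8): P = [1, 3, 4, 5] / [6, 9] / [7] / [8];  Q = [1, 2, 4, 7] / [3, 8] / [5] / [6]
  Insert 2 (step 9): P = [1, 2, 4, 5] / [3, 9] / [6] / [7] / [8];  Q = [1, 2, 4, 7] / [3, 8] / [5] / [6] / [9]
Final shape: (4, 2, 1, 1, 1).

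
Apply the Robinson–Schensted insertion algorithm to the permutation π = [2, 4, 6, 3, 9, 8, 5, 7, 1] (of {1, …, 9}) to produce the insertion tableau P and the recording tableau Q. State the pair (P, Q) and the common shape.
P = [1, 3, 5, 7] / [2, 6, 8] / [4] / [9];  Q = [1, 2, 3, 5] / [4, 6, 8] / [7] / [9];  common shape = (4, 3, 1, 1)

Row-insert the values π_1, π_2, … into P one at a time, bumping the leftmost entry strictly greater than the inserted value down to the next row. The recording tableau Q records, in position (i, j), the step at which that cell was added to P.
  Insert 2 (step 1): P = [2];  Q = [1]
  Insert 4 (step 2): P = [2, 4];  Q = [1, 2]
  Insert 6 (step 3): P = [2, 4, 6];  Q = [1, 2, 3]
  Insert 3 (step 4): P = [2, 3, 6] / [4];  Q = [1, 2, 3] / [4]
  Insert 9 (step 5): P = [2, 3, 6, 9] / [4];  Q = [1, 2, 3, 5] / [4]
  Insert 8 (step 6): P = [2, 3, 6, 8] / [4, 9];  Q = [1, 2, 3, 5] / [4, 6]
  Insert 5 (step 7): P = [2, 3, 5, 8] / [4, 6] / [9];  Q = [1, 2, 3, 5] / [4, 6] / [7]
  Insert 7 (step 8): P = [2, 3, 5, 7] / [4, 6, 8] / [9];  Q = [1, 2, 3, 5] / [4, 6, 8] / [7]
  Insert 1 (step 9): P = [1, 3, 5, 7] / [2, 6, 8] / [4] / [9];  Q = [1, 2, 3, 5] / [4, 6, 8] / [7] / [9]
Final shape: (4, 3, 1, 1).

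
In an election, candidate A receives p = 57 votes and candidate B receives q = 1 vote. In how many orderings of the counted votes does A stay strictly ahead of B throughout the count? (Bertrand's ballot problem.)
Strict-lead orderings = 56

Total orderings of the 58 votes with 57 for A: C(58, 57) = 58. By the Bertrand ballot formula (Cycle Lemma / reflection principle), the number of orderings in which A is strictly ahead of B throughout is (p − q)/(p + q) · C(p + q, p) = (57 − 1)/(57 + 1) · 58 = 56.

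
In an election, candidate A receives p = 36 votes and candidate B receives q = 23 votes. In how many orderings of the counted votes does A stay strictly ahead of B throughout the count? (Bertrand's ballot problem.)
Strict-lead orderings = 3177498557750790

Total orderings of the 59 votes with 36 for A: C(59, 36) = 14420954992868970. By the Bertrand ballot formula (Cycle Lemma / reflection principle), the number of orderings in which A is strictly ahead of B throughout is (p − q)/(p + q) · C(p + q, p) = (36 − 23)/(36 + 23) · 14420954992868970 = 3177498557750790.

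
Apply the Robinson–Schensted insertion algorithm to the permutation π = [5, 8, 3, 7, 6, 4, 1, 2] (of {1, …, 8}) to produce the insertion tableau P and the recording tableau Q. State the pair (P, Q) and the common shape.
P = [1, 2] / [3, 4] / [5, 6] / [7] / [8];  Q = [1, 2] / [3, 4] / [5, 8] / [6] / [7];  common shape = (2, 2, 2, 1, 1)

Row-insert the values π_1, π_2, … into P one at a time, bumping the leftmost entry strictly greater than the inserted value down to the next row. The recording tableau Q records, in position (i, j), the step at which that cell was added to P.
  Insert 5 (step 1): P = [5];  Q = [1]
  Insert 8 (step 2): P = [5, 8];  Q = [1, 2]
  Insert 3 (step 3): P = [3, 8] / [5];  Q = [1, 2] / [3]
  Insert 7 (step 4): P = [3, 7] / [5, 8];  Q = [1, 2] / [3, 4]
  Insert 6 (step 5): P = [3, 6] / [5, 7] / [8];  Q = [1, 2] / [3, 4] / [5]
  Insert 4 (step 6): P = [3, 4] / [5, 6] / [7] / [8];  Q = [1, 2] / [3, 4] / [5] / [6]
  Insert 1 (step 7): P = [1, 4] / [3, 6] / [5] / [7] / [8];  Q = [1, 2] / [3, 4] / [5] / [6] / [7]
  Insert 2 (step 8): P = [1, 2] / [3, 4] / [5, 6] / [7] / [8];  Q = [1, 2] / [3, 4] / [5, 8] / [6] / [7]
Final shape: (2, 2, 2, 1, 1).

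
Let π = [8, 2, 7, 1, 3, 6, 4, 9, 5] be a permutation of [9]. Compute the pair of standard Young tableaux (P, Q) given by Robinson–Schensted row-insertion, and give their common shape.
P = [1, 3, 4, 5] / [2, 6, 9] / [7] / [8];  Q = [1, 3, 6, 8] / [2, 5, 9] / [4] / [7];  common shape = (4, 3, 1, 1)

Row-insert the values π_1, π_2, … into P one at a time, bumping the leftmost entry strictly greater than the inserted value down to the next row. The recording tableau Q records, in position (i, j), the step at which that cell was added to P.
  Insert 8 (step 1): P = [8];  Q = [1]
  Insert 2 (step 2): P = [2] / [8];  Q = [1] / [2]
  Insert 7 (step 3): P = [2, 7] / [8];  Q = [1, 3] / [2]
  Insert 1 (step 4): P = [1, 7] / [2] / [8];  Q = [1, 3] / [2] / [4]
  Insert 3 (step 5): P = [1, 3] / [2, 7] / [8];  Q = [1, 3] / [2, 5] / [4]
  Insert 6 (step 6): P = [1, 3, 6] / [2, 7] / [8];  Q = [1, 3, 6] / [2, 5] / [4]
  Insert 4 (step 7): P = [1, 3, 4] / [2, 6] / [7] / [8];  Q = [1, 3, 6] / [2, 5] / [4] / [7]
  Insert 9 (step 8): P = [1, 3, 4, 9] / [2, 6] / [7] / [8];  Q = [1, 3, 6, 8] / [2, 5] / [4] / [7]
  Insert 5 (step 9): P = [1, 3, 4, 5] / [2, 6, 9] / [7] / [8];  Q = [1, 3, 6, 8] / [2, 5, 9] / [4] / [7]
Final shape: (4, 3, 1, 1).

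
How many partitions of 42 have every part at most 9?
p(42, parts ≤ 9) = 17354

Use the recurrence p(n, m) = p(n, m−1) + p(n−m, m): either the largest part is < m (count p(n, m−1)) or the largest part is exactly m (remove one copy of m, count p(n−m, m)). With p(0, ·) = 1 this gives p(42, parts ≤ 9) = 17354. (By conjugating Young diagrams, this also counts partitions of 42 into at most 9 parts.)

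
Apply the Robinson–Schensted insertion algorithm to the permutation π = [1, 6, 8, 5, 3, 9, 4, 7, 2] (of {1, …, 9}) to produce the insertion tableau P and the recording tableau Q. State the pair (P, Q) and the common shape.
P = [1, 2, 4, 7] / [3, 8, 9] / [5] / [6];  Q = [1, 2, 3, 6] / [4, 7, 8] / [5] / [9];  common shape = (4, 3, 1, 1)

Row-insert the values π_1, π_2, … into P one at a time, bumping the leftmost entry strictly greater than the inserted value down to the next row. The recording tableau Q records, in position (i, j), the step at which that cell was added to P.
  Insert 1 (step 1): P = [1];  Q = [1]
  Insert 6 (step 2): P = [1, 6];  Q = [1, 2]
  Insert 8 (step 3): P = [1, 6, 8];  Q = [1, 2, 3]
  Insert 5 (step 4): P = [1, 5, 8] / [6];  Q = [1, 2, 3] / [4]
  Insert 3 (step 5): P = [1, 3, 8] / [5] / [6];  Q = [1, 2, 3] / [4] / [5]
  Insert 9 (step 6): P = [1, 3, 8, 9] / [5] / [6];  Q = [1, 2, 3, 6] / [4] / [5]
  Insert 4 (step 7): P = [1, 3, 4, 9] / [5, 8] / [6];  Q = [1, 2, 3, 6] / [4, 7] / [5]
  Insert 7 (step 8): P = [1, 3, 4, 7] / [5, 8, 9] / [6];  Q = [1, 2, 3, 6] / [4, 7, 8] / [5]
  Insert 2 (step 9): P = [1, 2, 4, 7] / [3, 8, 9] / [5] / [6];  Q = [1, 2, 3, 6] / [4, 7, 8] / [5] / [9]
Final shape: (4, 3, 1, 1).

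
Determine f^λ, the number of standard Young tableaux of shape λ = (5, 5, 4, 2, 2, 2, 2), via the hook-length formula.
# SYT of shape (5, 5, 4, 2, 2, 2, 2) = 733296564

Hook-length formula: f^λ = n! / Π hook(c), product over all cells c of the Young diagram. For λ = (5, 5, 4, 2, 2, 2, 2), n = 22 boxes. Hook lengths by row (left-to-right, top-to-bottom): [11, 10, 5, 4, 2]; [10, 9, 4, 3, 1]; [8, 7, 2, 1]; [5, 4]; [4, 3]; [3, 2]; [2, 1]. Product of hooks = 1532805120000. So f^λ = 22! / 1532805120000 = 1124000727777607680000 / 1532805120000 = 733296564.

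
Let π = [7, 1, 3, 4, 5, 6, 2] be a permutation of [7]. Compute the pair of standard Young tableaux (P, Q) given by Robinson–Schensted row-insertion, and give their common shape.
P = [1, 2, 4, 5, 6] / [3] / [7];  Q = [1, 3, 4, 5, 6] / [2] / [7];  common shape = (5, 1, 1)

Row-insert the values π_1, π_2, … into P one at a time, bumping the leftmost entry strictly greater than the inserted value down to the next row. The recording tableau Q records, in position (i, j), the step at which that cell was added to P.
  Insert 7 (step 1): P = [7];  Q = [1]
  Insert 1 (step 2): P = [1] / [7];  Q = [1] / [2]
  Insert 3 (step 3): P = [1, 3] / [7];  Q = [1, 3] / [2]
  Insert 4 (step 4): P = [1, 3, 4] / [7];  Q = [1, 3, 4] / [2]
  Insert 5 (step 5): P = [1, 3, 4, 5] / [7];  Q = [1, 3, 4, 5] / [2]
  Insert 6 (step 6): P = [1, 3, 4, 5, 6] / [7];  Q = [1, 3, 4, 5, 6] / [2]
  Insert 2 (step 7): P = [1, 2, 4, 5, 6] / [3] / [7];  Q = [1, 3, 4, 5, 6] / [2] / [7]
Final shape: (5, 1, 1).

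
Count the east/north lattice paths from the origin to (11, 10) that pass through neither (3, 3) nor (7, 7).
Number of paths = 152896

Inclusion–exclusion. Total paths: C(21, 11) = 352716. Through P₁: C(6, 3)·C(15, 8) = 128700. Through P₂: C(14, 7)·C(7, 4) = 120120. Since P₁ is strictly southwest of P₂, a monotone path through both must visit P₁ then P₂; paths through both = C(6, 3)·C(8, 4)·C(7, 4) = 49000. Avoid both = 352716 − 128700 − 120120 + 49000 = 152896.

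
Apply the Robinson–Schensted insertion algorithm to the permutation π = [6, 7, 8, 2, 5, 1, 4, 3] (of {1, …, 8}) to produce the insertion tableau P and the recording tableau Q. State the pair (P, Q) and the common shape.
P = [1, 3, 8] / [2, 4] / [5, 7] / [6];  Q = [1, 2, 3] / [4, 5] / [6, 7] / [8];  common shape = (3, 2, 2, 1)

Row-insert the values π_1, π_2, … into P one at a time, bumping the leftmost entry strictly greater than the inserted value down to the next row. The recording tableau Q records, in position (i, j), the step at which that cell was added to P.
  Insert 6 (step 1): P = [6];  Q = [1]
  Insert 7 (step 2): P = [6, 7];  Q = [1, 2]
  Insert 8 (step 3): P = [6, 7, 8];  Q = [1, 2, 3]
  Insert 2 (step 4): P = [2, 7, 8] / [6];  Q = [1, 2, 3] / [4]
  Insert 5 (step 5): P = [2, 5, 8] / [6, 7];  Q = [1, 2, 3] / [4, 5]
  Insert 1 (step 6): P = [1, 5, 8] / [2, 7] / [6];  Q = [1, 2, 3] / [4, 5] / [6]
  Insert 4 (step 7): P = [1, 4, 8] / [2, 5] / [6, 7];  Q = [1, 2, 3] / [4, 5] / [6, 7]
  Insert 3 (step 8): P = [1, 3, 8] / [2, 4] / [5, 7] / [6];  Q = [1, 2, 3] / [4, 5] / [6, 7] / [8]
Final shape: (3, 2, 2, 1).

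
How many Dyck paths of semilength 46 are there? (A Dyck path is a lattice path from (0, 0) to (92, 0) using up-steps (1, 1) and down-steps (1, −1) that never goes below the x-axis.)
C_46 = 8740328711533173390046320

These Dyck paths are counted by the Catalan number C_n = (1/(n + 1)) · C(2n, n). For n = 46: C_46 = (1/47) · C(92, 46) = 410795449442059149332177040/47 = 8740328711533173390046320.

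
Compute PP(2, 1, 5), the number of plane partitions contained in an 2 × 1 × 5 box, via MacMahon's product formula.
PP(2, 1, 5) = 21

Evaluate the triple product over i = 1..2, j = 1..1, k = 1..5. The factors are (2/1) · (3/2) · (4/3) · (5/4) · (6/5) · (3/2) · (4/3) · (5/4) · … (10 factors total). The numerators and denominators telescope so the product is an integer; carrying out the multiplication exactly gives PP(2, 1, 5) = 21.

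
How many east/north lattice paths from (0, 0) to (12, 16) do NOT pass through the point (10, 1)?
Number of paths = 30420259

Total paths from (0, 0) to (12, 16): C(28, 12) = 30421755. Paths through (10, 1): (paths (0, 0) → (10, 1)) × (paths (10, 1) → (12, 16)) = C(11, 10) · C(17, 2) = 11 · 136 = 1496. Avoidance count = 30421755 − 1496 = 30420259.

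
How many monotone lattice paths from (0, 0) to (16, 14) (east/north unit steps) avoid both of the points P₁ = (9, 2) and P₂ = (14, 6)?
Number of paths = 141218985

Inclusion–exclusion. Total paths: C(30, 16) = 145422675. Through P₁: C(11, 9)·C(19, 7) = 2771340. Through P₂: C(20, 14)·C(10, 2) = 1744200. Since P₁ is strictly southwest of P₂, a monotone path through both must visit P₁ then P₂; paths through both = C(11, 9)·C(9, 5)·C(10, 2) = 311850. Avoid both = 145422675 − 2771340 − 1744200 + 311850 = 141218985.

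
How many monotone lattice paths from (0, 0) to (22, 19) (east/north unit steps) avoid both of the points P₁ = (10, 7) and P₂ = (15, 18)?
Number of paths = 184454568664

Inclusion–exclusion. Total paths: C(41, 22) = 244662670200. Through P₁: C(17, 10)·C(24, 12) = 52590425888. Through P₂: C(33, 15)·C(8, 7) = 8297266560. Since P₁ is strictly southwest of P₂, a monotone path through both must visit P₁ then P₂; paths through both = C(17, 10)·C(16, 5)·C(8, 7) = 679590912. Avoid both = 244662670200 − 52590425888 − 8297266560 + 679590912 = 184454568664.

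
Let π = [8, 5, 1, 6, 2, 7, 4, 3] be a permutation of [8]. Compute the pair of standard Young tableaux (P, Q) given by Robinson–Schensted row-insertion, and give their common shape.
P = [1, 2, 3] / [4, 6, 7] / [5] / [8];  Q = [1, 4, 6] / [2, 5, 7] / [3] / [8];  common shape = (3, 3, 1, 1)

Row-insert the values π_1, π_2, … into P one at a time, bumping the leftmost entry strictly greater than the inserted value down to the next row. The recording tableau Q records, in position (i, j), the step at which that cell was added to P.
  Insert 8 (step 1): P = [8];  Q = [1]
  Insert 5 (step 2): P = [5] / [8];  Q = [1] / [2]
  Insert 1 (step 3): P = [1] / [5] / [8];  Q = [1] / [2] / [3]
  Insert 6 (step 4): P = [1, 6] / [5] / [8];  Q = [1, 4] / [2] / [3]
  Insert 2 (step 5): P = [1, 2] / [5, 6] / [8];  Q = [1, 4] / [2, 5] / [3]
  Insert 7 (step 6): P = [1, 2, 7] / [5, 6] / [8];  Q = [1, 4, 6] / [2, 5] / [3]
  Insert 4 (step 7): P = [1, 2, 4] / [5, 6, 7] / [8];  Q = [1, 4, 6] / [2, 5, 7] / [3]
  Insert 3 (step 8): P = [1, 2, 3] / [4, 6, 7] / [5] / [8];  Q = [1, 4, 6] / [2, 5, 7] / [3] / [8]
Final shape: (3, 3, 1, 1).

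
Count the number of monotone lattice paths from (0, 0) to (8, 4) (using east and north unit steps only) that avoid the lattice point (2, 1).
Number of paths = 243

Total paths from (0, 0) to (8, 4): C(12, 8) = 495. Paths through (2, 1): (paths (0, 0) → (2, 1)) × (paths (2, 1) → (8, 4)) = C(3, 2) · C(9, 6) = 3 · 84 = 252. Avoidance count = 495 − 252 = 243.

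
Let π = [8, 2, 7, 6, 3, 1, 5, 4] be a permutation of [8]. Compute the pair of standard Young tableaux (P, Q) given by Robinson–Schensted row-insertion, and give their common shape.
P = [1, 3, 4] / [2, 5] / [6] / [7] / [8];  Q = [1, 3, 7] / [2, 8] / [4] / [5] / [6];  common shape = (3, 2, 1, 1, 1)

Row-insert the values π_1, π_2, … into P one at a time, bumping the leftmost entry strictly greater than the inserted value down to the next row. The recording tableau Q records, in position (i, j), the step at which that cell was added to P.
  Insert 8 (step 1): P = [8];  Q = [1]
  Insert 2 (step 2): P = [2] / [8];  Q = [1] / [2]
  Insert 7 (step 3): P = [2, 7] / [8];  Q = [1, 3] / [2]
  Insert 6 (step 4): P = [2, 6] / [7] / [8];  Q = [1, 3] / [2] / [4]
  Insert 3 (step 5): P = [2, 3] / [6] / [7] / [8];  Q = [1, 3] / [2] / [4] / [5]
  Insert 1 (step 6): P = [1, 3] / [2] / [6] / [7] / [8];  Q = [1, 3] / [2] / [4] / [5] / [6]
  Insert 5 (step 7): P = [1, 3, 5] / [2] / [6] / [7] / [8];  Q = [1, 3, 7] / [2] / [4] / [5] / [6]
  Insert 4 (step 8): P = [1, 3, 4] / [2, 5] / [6] / [7] / [8];  Q = [1, 3, 7] / [2, 8] / [4] / [5] / [6]
Final shape: (3, 2, 1, 1, 1).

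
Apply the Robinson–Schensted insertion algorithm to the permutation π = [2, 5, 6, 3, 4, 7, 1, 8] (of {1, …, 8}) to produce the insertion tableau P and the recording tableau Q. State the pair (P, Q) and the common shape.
P = [1, 3, 4, 7, 8] / [2, 6] / [5];  Q = [1, 2, 3, 6, 8] / [4, 5] / [7];  common shape = (5, 2, 1)

Row-insert the values π_1, π_2, … into P one at a time, bumping the leftmost entry strictly greater than the inserted value down to the next row. The recording tableau Q records, in position (i, j), the step at which that cell was added to P.
  Insert 2 (step 1): P = [2];  Q = [1]
  Insert 5 (step 2): P = [2, 5];  Q = [1, 2]
  Insert 6 (step 3): P = [2, 5, 6];  Q = [1, 2, 3]
  Insert 3 (step 4): P = [2, 3, 6] / [5];  Q = [1, 2, 3] / [4]
  Insert 4 (step 5): P = [2, 3, 4] / [5, 6];  Q = [1, 2, 3] / [4, 5]
  Insert 7 (step 6): P = [2, 3, 4, 7] / [5, 6];  Q = [1, 2, 3, 6] / [4, 5]
  Insert 1 (step 7): P = [1, 3, 4, 7] / [2, 6] / [5];  Q = [1, 2, 3, 6] / [4, 5] / [7]
  Insert 8 (step 8): P = [1, 3, 4, 7, 8] / [2, 6] / [5];  Q = [1, 2, 3, 6, 8] / [4, 5] / [7]
Final shape: (5, 2, 1).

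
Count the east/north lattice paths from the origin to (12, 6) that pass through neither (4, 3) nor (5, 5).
Number of paths = 11613

Inclusion–exclusion. Total paths: C(18, 12) = 18564. Through P₁: C(7, 4)·C(11, 8) = 5775. Through P₂: C(10, 5)·C(8, 7) = 2016. Since P₁ is strictly southwest of P₂, a monotone path through both must visit P₁ then P₂; paths through both = C(7, 4)·C(3, 1)·C(8, 7) = 840. Avoid both = 18564 − 5775 − 2016 + 840 = 11613.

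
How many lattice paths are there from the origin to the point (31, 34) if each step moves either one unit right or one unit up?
Number of paths = 3397378086595889760

A monotone lattice path from (0, 0) to (31, 34) consists of 31 east steps and 34 north steps in some order, so it is determined by which 31 of the 65 steps are east. The count is C(65, 31) = 3397378086595889760.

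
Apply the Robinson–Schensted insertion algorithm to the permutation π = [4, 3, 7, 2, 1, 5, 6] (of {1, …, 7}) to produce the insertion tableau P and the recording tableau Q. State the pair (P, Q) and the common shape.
P = [1, 5, 6] / [2, 7] / [3] / [4];  Q = [1, 3, 7] / [2, 6] / [4] / [5];  common shape = (3, 2, 1, 1)

Row-insert the values π_1, π_2, … into P one at a time, bumping the leftmost entry strictly greater than the inserted value down to the next row. The recording tableau Q records, in position (i, j), the step at which that cell was added to P.
  Insert 4 (step 1): P = [4];  Q = [1]
  Insert 3 (step 2): P = [3] / [4];  Q = [1] / [2]
  Insert 7 (step 3): P = [3, 7] / [4];  Q = [1, 3] / [2]
  Insert 2 (step 4): P = [2, 7] / [3] / [4];  Q = [1, 3] / [2] / [4]
  Insert 1 (step 5): P = [1, 7] / [2] / [3] / [4];  Q = [1, 3] / [2] / [4] / [5]
  Insert 5 (step 6): P = [1, 5] / [2, 7] / [3] / [4];  Q = [1, 3] / [2, 6] / [4] / [5]
  Insert 6 (step 7): P = [1, 5, 6] / [2, 7] / [3] / [4];  Q = [1, 3, 7] / [2, 6] / [4] / [5]
Final shape: (3, 2, 1, 1).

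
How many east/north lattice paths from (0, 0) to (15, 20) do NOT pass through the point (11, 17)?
Number of paths = 2496346860

Total paths from (0, 0) to (15, 20): C(35, 15) = 3247943160. Paths through (11, 17): (paths (0, 0) → (11, 17)) × (paths (11, 17) → (15, 20)) = C(28, 11) · C(7, 4) = 21474180 · 35 = 751596300. Avoidance count = 3247943160 − 751596300 = 2496346860.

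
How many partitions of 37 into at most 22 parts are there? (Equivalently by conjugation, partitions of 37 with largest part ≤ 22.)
p(37, parts ≤ 22) = 21129

Use the recurrence p(n, m) = p(n, m−1) + p(n−m, m): either the largest part is < m (count p(n, m−1)) or the largest part is exactly m (remove one copy of m, count p(n−m, m)). With p(0, ·) = 1 this gives p(37, parts ≤ 22) = 21129. (By conjugating Young diagrams, this also counts partitions of 37 into at most 22 parts.)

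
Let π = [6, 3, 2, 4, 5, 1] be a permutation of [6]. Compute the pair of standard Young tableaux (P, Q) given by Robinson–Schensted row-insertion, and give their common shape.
P = [1, 4, 5] / [2] / [3] / [6];  Q = [1, 4, 5] / [2] / [3] / [6];  common shape = (3, 1, 1, 1)

Row-insert the values π_1, π_2, … into P one at a time, bumping the leftmost entry strictly greater than the inserted value down to the next row. The recording tableau Q records, in position (i, j), the step at which that cell was added to P.
  Insert 6 (step 1): P = [6];  Q = [1]
  Insert 3 (step 2): P = [3] / [6];  Q = [1] / [2]
  Insert 2 (step 3): P = [2] / [3] / [6];  Q = [1] / [2] / [3]
  Insert 4 (step 4): P = [2, 4] / [3] / [6];  Q = [1, 4] / [2] / [3]
  Insert 5 (step 5): P = [2, 4, 5] / [3] / [6];  Q = [1, 4, 5] / [2] / [3]
  Insert 1 (step 6): P = [1, 4, 5] / [2] / [3] / [6];  Q = [1, 4, 5] / [2] / [3] / [6]
Final shape: (3, 1, 1, 1).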